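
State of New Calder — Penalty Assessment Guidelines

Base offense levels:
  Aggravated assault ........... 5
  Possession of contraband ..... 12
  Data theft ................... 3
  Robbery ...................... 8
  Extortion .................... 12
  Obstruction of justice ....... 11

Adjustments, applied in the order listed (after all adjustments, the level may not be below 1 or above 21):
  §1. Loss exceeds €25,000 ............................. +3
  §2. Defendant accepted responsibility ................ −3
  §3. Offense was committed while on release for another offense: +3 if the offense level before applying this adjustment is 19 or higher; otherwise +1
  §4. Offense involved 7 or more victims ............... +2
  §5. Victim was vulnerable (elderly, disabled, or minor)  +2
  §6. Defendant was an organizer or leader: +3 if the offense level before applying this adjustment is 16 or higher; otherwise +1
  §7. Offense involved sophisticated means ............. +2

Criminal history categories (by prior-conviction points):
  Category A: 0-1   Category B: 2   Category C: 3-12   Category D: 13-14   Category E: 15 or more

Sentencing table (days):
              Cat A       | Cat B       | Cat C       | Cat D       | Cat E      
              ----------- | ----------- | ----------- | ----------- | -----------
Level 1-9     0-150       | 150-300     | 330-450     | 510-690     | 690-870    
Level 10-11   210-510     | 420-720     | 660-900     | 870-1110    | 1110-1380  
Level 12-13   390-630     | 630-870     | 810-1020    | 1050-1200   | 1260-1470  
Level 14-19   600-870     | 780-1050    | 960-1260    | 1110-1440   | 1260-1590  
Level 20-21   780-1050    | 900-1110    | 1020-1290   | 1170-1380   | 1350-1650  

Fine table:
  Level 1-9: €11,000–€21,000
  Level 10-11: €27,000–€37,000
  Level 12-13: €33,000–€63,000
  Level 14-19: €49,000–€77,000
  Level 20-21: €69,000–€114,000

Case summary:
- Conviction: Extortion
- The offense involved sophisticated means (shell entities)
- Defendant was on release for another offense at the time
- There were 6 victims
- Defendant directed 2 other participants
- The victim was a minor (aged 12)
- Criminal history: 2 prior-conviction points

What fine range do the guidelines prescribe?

€49,000–€77,000

Base offense level for extortion: 12.
§3 applies (level before this adjustment is 12 < 19, so +1): 12 + 1 = 13.
§4 does not apply.
§5 applies: 13 + 2 = 15.
§6 applies (level before this adjustment is 15 < 16, so +1): 15 + 1 = 16.
§7 applies: 16 + 2 = 18.
Final offense level: 18.
Level 18 falls in the 14-19 band.
Fine table: Level 14-19 → €49,000–€77,000.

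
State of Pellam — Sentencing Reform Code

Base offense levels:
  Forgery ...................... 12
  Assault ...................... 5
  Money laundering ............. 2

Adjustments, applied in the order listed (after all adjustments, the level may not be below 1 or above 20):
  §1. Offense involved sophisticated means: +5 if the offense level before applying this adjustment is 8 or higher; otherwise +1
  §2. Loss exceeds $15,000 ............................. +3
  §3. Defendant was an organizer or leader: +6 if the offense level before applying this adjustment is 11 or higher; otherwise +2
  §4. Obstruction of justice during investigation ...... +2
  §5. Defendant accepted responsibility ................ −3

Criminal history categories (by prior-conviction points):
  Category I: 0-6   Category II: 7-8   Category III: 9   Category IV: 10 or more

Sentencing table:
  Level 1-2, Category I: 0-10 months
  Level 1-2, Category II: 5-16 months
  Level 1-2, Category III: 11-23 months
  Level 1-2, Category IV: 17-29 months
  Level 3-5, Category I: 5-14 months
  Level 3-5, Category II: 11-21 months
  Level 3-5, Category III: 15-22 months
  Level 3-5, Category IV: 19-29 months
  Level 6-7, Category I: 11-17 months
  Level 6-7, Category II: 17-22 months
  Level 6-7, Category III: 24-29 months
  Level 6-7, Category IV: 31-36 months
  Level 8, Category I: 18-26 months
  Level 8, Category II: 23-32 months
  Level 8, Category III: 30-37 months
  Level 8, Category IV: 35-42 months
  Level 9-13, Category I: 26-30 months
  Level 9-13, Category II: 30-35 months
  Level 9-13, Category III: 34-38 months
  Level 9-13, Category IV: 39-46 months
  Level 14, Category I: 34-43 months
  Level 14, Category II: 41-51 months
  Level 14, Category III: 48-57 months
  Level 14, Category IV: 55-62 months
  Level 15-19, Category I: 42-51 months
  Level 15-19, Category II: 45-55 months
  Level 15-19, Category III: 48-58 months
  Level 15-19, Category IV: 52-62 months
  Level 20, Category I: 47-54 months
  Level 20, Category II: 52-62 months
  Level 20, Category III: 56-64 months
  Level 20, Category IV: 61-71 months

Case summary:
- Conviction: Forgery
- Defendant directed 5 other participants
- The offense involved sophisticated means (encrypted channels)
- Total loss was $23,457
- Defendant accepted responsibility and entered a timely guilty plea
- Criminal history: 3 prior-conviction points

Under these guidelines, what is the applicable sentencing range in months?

Base offense level for forgery: 12.
§1 applies (level before this adjustment is 12 ≥ 8, so +5): 12 + 5 = 17.
§2 applies: 17 + 3 = 20.
§3 applies (level before this adjustment is 20 ≥ 11, so +6): 20 + 6 = 26.
§5 applies: 26 − 3 = 23.
Level 23 exceeds the maximum of 20; capped at 20.
Final offense level: 20.
Criminal history: 3 prior points → Category I (0-6).
Level 20 falls in the 20 band.
Grid: Level 20 × Category I = 47-54 months.

47-54 months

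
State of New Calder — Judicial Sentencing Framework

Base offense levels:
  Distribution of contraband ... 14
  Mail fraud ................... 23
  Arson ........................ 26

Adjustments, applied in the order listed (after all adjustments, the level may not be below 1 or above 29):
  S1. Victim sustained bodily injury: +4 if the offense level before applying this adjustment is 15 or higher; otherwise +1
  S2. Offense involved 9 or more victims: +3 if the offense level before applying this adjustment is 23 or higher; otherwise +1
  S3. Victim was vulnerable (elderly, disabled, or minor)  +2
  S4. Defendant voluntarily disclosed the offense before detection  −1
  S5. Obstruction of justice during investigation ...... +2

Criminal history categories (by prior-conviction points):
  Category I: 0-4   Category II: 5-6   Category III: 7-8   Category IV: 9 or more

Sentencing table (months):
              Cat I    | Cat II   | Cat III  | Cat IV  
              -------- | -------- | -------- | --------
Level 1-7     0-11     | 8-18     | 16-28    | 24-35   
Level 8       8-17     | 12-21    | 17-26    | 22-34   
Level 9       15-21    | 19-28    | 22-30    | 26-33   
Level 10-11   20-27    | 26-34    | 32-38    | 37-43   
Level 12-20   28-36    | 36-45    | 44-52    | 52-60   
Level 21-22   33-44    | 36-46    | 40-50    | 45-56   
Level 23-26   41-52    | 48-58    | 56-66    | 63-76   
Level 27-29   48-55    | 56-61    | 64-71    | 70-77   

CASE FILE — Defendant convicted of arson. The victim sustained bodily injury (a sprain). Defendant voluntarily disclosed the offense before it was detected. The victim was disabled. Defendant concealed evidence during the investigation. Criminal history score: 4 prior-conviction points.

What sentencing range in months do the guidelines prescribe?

48-55 months

Base offense level for arson: 26.
S1 applies (level before this adjustment is 26 ≥ 15, so +4): 26 + 4 = 30.
S2 does not apply.
S3 applies: 30 + 2 = 32.
S4 applies: 32 − 1 = 31.
S5 applies: 31 + 2 = 33.
Level 33 exceeds the maximum of 29; capped at 29.
Final offense level: 29.
Criminal history: 4 prior points → Category I (0-4).
Level 29 falls in the 27-29 band.
Grid: Level 27-29 × Category I = 48-55 months.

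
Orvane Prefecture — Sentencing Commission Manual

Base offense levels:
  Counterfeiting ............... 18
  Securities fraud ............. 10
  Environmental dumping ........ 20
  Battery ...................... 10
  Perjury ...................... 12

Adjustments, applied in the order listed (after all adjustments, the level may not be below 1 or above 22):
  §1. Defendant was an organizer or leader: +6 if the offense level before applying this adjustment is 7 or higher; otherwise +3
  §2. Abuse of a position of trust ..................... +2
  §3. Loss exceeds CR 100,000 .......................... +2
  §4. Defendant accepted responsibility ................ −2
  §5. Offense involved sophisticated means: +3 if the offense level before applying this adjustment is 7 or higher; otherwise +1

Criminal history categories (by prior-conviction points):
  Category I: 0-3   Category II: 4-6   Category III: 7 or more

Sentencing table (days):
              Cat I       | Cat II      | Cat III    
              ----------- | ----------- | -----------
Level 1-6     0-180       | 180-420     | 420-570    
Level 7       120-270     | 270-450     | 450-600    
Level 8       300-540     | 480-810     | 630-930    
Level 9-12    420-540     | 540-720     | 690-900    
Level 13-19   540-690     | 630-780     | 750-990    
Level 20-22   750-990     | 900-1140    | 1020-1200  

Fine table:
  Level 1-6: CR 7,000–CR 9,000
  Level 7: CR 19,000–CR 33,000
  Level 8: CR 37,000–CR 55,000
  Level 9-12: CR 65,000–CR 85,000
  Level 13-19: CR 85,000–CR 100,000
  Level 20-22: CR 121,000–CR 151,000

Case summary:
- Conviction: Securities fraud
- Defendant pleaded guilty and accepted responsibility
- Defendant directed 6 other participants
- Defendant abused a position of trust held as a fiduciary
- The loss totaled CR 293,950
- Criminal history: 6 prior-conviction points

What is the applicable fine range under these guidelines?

CR 85,000–CR 100,000

Base offense level for securities fraud: 10.
§1 applies (level before this adjustment is 10 ≥ 7, so +6): 10 + 6 = 16.
§2 applies: 16 + 2 = 18.
§3 applies: 18 + 2 = 20.
§4 applies: 20 − 2 = 18.
§5 does not apply.
Final offense level: 18.
Level 18 falls in the 13-19 band.
Fine table: Level 13-19 → CR 85,000–CR 100,000.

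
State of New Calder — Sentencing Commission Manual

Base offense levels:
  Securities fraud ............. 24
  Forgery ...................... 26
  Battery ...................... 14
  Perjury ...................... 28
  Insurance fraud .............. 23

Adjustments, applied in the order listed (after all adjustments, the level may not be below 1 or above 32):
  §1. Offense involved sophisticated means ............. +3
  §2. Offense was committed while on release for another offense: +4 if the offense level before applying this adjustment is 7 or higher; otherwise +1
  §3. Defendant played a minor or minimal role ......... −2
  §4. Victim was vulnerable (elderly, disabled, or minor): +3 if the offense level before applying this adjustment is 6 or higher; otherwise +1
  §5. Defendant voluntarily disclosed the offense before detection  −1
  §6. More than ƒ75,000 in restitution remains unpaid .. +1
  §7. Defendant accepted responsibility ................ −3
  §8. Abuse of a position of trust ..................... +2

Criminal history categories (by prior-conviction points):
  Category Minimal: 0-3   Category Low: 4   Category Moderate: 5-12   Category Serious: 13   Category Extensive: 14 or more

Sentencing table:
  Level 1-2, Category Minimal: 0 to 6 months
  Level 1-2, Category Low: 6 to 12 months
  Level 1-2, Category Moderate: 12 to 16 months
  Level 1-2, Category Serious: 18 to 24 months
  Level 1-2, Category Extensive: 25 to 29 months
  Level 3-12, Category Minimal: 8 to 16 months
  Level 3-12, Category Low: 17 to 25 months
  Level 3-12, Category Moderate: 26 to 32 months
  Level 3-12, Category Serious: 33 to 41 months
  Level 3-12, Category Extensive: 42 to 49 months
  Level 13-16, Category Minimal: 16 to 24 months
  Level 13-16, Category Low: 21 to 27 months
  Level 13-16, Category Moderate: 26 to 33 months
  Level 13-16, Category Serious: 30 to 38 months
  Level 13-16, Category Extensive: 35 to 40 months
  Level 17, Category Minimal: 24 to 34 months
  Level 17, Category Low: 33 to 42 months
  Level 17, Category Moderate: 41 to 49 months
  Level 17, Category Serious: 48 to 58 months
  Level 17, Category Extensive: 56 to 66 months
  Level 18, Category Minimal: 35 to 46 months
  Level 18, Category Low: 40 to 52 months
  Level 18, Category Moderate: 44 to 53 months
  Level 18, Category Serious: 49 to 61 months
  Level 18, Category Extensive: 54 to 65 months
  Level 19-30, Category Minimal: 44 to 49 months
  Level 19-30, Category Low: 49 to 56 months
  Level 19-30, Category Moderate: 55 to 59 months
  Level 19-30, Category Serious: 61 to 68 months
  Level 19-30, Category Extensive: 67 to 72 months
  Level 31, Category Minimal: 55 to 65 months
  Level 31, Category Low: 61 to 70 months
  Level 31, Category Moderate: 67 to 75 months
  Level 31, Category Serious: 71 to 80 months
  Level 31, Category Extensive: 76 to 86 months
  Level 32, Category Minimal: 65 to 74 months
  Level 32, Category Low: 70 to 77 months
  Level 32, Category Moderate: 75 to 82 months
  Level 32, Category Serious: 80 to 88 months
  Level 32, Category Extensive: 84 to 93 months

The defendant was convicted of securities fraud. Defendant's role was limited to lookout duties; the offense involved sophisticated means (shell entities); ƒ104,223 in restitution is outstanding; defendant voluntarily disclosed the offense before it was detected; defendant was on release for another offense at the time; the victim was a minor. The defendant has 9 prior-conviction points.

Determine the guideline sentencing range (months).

75-82 months

Base offense level for securities fraud: 24.
§1 applies: 24 + 3 = 27.
§2 applies (level before this adjustment is 27 ≥ 7, so +4): 27 + 4 = 31.
§3 applies: 31 − 2 = 29.
§4 applies (level before this adjustment is 29 ≥ 6, so +3): 29 + 3 = 32.
§5 applies: 32 − 1 = 31.
§6 applies: 31 + 1 = 32.
§8 does not apply.
Final offense level: 32.
Criminal history: 9 prior points → Category Moderate (5-12).
Level 32 falls in the 32 band.
Grid: Level 32 × Category Moderate = 75-82 months.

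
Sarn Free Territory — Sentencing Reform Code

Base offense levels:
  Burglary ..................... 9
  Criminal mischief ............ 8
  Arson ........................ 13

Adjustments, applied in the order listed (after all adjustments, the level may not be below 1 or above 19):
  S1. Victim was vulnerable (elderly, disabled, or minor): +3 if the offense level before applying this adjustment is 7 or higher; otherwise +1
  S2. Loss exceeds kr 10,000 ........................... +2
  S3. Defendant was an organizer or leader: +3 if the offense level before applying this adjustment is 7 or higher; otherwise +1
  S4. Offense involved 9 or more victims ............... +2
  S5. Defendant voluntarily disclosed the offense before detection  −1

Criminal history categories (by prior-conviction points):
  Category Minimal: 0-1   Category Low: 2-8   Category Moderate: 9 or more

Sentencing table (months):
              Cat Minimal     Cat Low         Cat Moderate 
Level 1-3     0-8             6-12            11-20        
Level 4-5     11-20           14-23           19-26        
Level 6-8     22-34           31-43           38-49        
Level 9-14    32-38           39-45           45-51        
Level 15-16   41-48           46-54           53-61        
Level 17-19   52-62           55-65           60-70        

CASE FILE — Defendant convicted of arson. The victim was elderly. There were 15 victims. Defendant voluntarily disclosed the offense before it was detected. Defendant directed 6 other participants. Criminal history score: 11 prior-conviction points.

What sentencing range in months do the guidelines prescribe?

60-70 months

Base offense level for arson: 13.
S1 applies (level before this adjustment is 13 ≥ 7, so +3): 13 + 3 = 16.
S2 does not apply.
S3 applies (level before this adjustment is 16 ≥ 7, so +3): 16 + 3 = 19.
S4 applies: 19 + 2 = 21.
S5 applies: 21 − 1 = 20.
Level 20 exceeds the maximum of 19; capped at 19.
Final offense level: 19.
Criminal history: 11 prior points → Category Moderate (9+).
Level 19 falls in the 17-19 band.
Grid: Level 17-19 × Category Moderate = 60-70 months.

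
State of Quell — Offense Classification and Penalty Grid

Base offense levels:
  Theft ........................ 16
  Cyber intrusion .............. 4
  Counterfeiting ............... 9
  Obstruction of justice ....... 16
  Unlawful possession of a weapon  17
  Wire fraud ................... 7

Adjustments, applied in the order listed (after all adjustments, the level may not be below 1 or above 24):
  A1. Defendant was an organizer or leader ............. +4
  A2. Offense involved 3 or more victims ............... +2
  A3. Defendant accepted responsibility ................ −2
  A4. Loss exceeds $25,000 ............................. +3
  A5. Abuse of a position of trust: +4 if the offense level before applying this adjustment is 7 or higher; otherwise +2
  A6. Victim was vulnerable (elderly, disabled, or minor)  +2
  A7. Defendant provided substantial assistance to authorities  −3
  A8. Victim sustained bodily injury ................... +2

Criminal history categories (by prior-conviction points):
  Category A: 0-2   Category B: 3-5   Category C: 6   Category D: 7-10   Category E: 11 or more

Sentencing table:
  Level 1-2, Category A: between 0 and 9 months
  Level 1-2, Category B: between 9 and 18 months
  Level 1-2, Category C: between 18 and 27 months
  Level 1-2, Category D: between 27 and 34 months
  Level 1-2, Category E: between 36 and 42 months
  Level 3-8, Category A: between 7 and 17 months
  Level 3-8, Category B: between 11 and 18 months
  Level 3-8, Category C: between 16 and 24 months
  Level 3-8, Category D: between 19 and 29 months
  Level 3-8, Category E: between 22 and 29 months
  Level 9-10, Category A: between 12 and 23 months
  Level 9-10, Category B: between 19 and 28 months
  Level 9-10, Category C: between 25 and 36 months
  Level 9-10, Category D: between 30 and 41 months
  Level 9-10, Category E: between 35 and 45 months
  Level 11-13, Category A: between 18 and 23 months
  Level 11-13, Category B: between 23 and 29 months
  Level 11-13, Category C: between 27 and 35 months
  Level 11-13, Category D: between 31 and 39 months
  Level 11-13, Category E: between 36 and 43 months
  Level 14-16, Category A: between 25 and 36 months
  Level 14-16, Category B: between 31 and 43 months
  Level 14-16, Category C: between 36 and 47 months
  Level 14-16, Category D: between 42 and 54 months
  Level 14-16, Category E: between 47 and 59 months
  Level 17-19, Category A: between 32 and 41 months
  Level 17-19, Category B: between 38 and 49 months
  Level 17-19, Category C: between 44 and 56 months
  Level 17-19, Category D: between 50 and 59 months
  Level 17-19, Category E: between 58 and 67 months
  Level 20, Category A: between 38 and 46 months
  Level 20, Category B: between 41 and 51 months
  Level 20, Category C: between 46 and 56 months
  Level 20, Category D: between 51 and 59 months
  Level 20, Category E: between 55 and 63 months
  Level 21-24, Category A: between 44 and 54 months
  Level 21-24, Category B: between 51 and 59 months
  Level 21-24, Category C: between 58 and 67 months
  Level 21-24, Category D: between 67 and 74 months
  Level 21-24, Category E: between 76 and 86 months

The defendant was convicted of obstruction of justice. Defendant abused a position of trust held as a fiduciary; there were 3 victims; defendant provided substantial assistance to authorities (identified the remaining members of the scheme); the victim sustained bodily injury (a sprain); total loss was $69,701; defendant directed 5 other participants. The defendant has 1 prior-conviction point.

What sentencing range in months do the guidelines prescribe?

Base offense level for obstruction of justice: 16.
A1 applies: 16 + 4 = 20.
A2 applies: 20 + 2 = 22.
A3 does not apply.
A4 applies: 22 + 3 = 25.
A5 applies (level before this adjustment is 25 ≥ 7, so +4): 25 + 4 = 29.
A7 applies: 29 − 3 = 26.
A8 applies: 26 + 2 = 28.
Level 28 exceeds the maximum of 24; capped at 24.
Final offense level: 24.
Criminal history: 1 prior point → Category A (0-2).
Level 24 falls in the 21-24 band.
Grid: Level 21-24 × Category A = 44-54 months.

44-54 months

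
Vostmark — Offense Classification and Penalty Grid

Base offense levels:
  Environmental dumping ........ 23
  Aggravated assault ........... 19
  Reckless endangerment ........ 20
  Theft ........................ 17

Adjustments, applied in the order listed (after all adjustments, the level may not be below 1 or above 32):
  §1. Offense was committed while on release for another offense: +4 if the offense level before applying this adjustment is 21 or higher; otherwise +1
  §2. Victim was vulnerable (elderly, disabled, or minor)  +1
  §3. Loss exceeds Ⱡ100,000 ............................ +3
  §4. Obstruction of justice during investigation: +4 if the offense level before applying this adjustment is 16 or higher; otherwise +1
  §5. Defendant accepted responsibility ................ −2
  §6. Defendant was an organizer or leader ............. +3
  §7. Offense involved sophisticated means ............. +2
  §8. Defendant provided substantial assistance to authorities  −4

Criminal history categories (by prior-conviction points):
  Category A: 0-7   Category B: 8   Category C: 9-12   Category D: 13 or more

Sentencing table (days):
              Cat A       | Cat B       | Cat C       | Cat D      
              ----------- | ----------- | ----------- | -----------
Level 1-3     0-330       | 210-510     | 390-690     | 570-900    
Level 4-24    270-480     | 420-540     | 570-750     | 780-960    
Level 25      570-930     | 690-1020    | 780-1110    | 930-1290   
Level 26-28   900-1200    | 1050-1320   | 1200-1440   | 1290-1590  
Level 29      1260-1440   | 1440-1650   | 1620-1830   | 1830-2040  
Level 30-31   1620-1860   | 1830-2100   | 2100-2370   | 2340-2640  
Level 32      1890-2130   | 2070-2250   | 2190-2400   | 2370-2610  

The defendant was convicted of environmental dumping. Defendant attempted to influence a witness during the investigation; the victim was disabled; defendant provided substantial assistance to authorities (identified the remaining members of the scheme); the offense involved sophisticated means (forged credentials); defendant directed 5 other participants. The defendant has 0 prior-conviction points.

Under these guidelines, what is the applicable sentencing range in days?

1260-1440 days

Base offense level for environmental dumping: 23.
§2 applies: 23 + 1 = 24.
§3 does not apply.
§4 applies (level before this adjustment is 24 ≥ 16, so +4): 24 + 4 = 28.
§5 does not apply.
§6 applies: 28 + 3 = 31.
§7 applies: 31 + 2 = 33.
§8 applies: 33 − 4 = 29.
Final offense level: 29.
Criminal history: 0 prior points → Category A (0-7).
Level 29 falls in the 29 band.
Grid: Level 29 × Category A = 1260-1440 days.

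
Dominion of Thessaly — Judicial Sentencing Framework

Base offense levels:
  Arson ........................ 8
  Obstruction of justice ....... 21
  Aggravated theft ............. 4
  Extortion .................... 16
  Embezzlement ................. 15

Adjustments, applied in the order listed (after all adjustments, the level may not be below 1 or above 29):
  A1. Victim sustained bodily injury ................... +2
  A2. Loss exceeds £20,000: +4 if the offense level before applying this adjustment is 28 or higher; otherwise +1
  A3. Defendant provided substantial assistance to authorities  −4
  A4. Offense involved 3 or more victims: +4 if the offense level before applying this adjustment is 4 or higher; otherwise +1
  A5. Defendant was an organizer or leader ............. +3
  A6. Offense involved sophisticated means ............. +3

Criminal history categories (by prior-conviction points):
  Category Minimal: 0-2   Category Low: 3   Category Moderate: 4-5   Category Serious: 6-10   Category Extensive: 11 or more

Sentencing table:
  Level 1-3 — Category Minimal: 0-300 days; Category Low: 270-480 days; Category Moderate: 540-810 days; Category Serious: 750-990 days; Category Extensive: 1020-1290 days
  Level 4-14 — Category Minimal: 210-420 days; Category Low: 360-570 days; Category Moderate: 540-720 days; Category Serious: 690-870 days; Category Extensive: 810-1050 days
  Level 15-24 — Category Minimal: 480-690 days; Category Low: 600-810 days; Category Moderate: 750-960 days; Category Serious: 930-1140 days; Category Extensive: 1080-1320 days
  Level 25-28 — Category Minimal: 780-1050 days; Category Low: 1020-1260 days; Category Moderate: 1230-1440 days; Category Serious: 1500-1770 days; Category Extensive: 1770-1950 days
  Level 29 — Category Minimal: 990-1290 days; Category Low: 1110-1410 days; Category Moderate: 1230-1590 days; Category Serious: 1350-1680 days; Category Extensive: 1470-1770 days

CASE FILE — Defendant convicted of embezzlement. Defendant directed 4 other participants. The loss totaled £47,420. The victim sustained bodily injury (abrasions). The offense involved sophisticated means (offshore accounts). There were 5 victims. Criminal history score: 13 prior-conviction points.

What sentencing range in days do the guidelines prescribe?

1770-1950 days

Base offense level for embezzlement: 15.
A1 applies: 15 + 2 = 17.
A2 applies (level before this adjustment is 17 < 28, so +1): 17 + 1 = 18.
A4 applies (level before this adjustment is 18 ≥ 4, so +4): 18 + 4 = 22.
A5 applies: 22 + 3 = 25.
A6 applies: 25 + 3 = 28.
Final offense level: 28.
Criminal history: 13 prior points → Category Extensive (11+).
Level 28 falls in the 25-28 band.
Grid: Level 25-28 × Category Extensive = 1770-1950 days.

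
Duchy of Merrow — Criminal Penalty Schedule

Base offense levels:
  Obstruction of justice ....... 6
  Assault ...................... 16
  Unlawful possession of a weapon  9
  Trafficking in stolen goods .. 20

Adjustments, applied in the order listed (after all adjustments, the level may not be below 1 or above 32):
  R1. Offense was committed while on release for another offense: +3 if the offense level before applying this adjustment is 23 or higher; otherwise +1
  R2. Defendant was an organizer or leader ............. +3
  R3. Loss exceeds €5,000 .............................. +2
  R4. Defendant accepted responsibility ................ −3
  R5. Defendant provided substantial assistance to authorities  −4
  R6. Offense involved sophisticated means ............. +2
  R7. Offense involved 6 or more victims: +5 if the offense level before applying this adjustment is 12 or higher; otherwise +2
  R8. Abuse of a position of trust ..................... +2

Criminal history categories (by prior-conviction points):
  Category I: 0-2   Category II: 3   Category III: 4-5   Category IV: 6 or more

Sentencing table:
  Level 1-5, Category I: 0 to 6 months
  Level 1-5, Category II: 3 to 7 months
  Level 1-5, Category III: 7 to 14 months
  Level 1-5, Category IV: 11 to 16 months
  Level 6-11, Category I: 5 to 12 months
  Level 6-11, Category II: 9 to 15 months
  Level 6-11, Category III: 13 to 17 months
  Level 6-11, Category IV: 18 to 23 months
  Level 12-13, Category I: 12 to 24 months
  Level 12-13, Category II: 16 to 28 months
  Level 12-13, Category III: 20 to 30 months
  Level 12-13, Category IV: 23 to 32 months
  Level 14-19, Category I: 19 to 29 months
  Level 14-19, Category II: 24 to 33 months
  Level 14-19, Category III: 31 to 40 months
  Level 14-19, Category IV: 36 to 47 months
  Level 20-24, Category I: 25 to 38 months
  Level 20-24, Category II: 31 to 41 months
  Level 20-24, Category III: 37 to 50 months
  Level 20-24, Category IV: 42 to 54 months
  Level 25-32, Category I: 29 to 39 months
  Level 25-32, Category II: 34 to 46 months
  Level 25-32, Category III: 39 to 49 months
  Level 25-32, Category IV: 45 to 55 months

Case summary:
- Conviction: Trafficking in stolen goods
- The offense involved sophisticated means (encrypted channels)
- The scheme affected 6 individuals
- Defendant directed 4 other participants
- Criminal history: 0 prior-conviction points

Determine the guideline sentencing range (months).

Base offense level for trafficking in stolen goods: 20.
R1 does not apply.
R2 applies: 20 + 3 = 23.
R5 does not apply.
R6 applies: 23 + 2 = 25.
R7 applies (level before this adjustment is 25 ≥ 12, so +5): 25 + 5 = 30.
R8 does not apply.
Final offense level: 30.
Criminal history: 0 prior points → Category I (0-2).
Level 30 falls in the 25-32 band.
Grid: Level 25-32 × Category I = 29-39 months.

29-39 months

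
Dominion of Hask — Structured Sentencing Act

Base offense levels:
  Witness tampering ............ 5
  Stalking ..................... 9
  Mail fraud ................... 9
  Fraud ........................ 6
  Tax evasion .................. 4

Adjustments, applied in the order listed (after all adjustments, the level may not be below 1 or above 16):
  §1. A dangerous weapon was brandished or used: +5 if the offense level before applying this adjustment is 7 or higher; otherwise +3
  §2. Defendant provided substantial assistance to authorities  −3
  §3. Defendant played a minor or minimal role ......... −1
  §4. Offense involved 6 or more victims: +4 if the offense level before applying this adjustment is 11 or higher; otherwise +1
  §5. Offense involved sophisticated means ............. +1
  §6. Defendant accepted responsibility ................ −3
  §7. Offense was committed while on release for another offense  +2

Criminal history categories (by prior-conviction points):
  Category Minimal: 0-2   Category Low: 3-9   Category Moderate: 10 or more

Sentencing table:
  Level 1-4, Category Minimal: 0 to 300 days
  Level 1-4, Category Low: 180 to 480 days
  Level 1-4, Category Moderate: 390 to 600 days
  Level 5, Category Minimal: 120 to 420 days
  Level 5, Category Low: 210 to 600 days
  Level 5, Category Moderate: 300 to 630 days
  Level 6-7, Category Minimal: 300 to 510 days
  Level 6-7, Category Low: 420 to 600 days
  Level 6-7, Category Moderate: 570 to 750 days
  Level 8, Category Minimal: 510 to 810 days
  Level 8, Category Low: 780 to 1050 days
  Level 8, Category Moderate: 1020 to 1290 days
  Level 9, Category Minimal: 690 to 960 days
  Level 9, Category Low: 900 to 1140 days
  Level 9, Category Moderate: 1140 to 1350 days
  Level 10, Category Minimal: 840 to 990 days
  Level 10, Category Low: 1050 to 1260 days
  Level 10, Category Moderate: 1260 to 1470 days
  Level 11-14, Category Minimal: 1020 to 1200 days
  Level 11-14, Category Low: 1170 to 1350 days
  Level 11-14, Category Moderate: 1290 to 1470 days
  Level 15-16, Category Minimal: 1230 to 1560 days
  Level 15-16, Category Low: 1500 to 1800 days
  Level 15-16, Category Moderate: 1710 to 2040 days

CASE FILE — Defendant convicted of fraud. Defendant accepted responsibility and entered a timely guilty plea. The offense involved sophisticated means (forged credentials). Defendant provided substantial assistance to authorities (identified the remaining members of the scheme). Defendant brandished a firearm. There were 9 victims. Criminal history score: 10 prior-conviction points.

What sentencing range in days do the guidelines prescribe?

300-630 days

Base offense level for fraud: 6.
§1 applies (level before this adjustment is 6 < 7, so +3): 6 + 3 = 9.
§2 applies: 9 − 3 = 6.
§3 does not apply.
§4 applies (level before this adjustment is 6 < 11, so +1): 6 + 1 = 7.
§5 applies: 7 + 1 = 8.
§6 applies: 8 − 3 = 5.
Final offense level: 5.
Criminal history: 10 prior points → Category Moderate (10+).
Level 5 falls in the 5 band.
Grid: Level 5 × Category Moderate = 300-630 days.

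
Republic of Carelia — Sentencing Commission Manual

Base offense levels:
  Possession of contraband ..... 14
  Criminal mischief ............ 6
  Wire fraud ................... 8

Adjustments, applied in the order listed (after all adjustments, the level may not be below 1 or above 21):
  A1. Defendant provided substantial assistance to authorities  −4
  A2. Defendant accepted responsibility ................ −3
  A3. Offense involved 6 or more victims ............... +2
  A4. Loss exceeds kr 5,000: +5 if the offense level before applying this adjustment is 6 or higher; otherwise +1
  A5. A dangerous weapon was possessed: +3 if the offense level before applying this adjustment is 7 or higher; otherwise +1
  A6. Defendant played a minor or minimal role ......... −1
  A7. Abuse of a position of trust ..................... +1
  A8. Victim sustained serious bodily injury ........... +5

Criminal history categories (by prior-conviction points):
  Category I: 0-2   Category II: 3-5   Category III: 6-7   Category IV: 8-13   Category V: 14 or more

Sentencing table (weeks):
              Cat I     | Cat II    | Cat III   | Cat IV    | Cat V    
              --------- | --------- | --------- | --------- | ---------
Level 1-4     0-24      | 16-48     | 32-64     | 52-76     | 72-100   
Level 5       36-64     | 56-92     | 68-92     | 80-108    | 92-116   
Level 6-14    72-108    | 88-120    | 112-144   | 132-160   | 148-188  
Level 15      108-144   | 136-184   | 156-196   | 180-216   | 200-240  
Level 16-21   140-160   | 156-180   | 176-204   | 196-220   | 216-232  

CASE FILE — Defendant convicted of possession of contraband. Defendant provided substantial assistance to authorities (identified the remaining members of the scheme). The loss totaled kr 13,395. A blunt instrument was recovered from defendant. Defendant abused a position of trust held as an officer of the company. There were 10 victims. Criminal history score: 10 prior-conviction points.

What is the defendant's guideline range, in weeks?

Base offense level for possession of contraband: 14.
A1 applies: 14 − 4 = 10.
A3 applies: 10 + 2 = 12.
A4 applies (level before this adjustment is 12 ≥ 6, so +5): 12 + 5 = 17.
A5 applies (level before this adjustment is 17 ≥ 7, so +3): 17 + 3 = 20.
A7 applies: 20 + 1 = 21.
A8 does not apply.
Final offense level: 21.
Criminal history: 10 prior points → Category IV (8-13).
Level 21 falls in the 16-21 band.
Grid: Level 16-21 × Category IV = 196-220 weeks.

196-220 weeks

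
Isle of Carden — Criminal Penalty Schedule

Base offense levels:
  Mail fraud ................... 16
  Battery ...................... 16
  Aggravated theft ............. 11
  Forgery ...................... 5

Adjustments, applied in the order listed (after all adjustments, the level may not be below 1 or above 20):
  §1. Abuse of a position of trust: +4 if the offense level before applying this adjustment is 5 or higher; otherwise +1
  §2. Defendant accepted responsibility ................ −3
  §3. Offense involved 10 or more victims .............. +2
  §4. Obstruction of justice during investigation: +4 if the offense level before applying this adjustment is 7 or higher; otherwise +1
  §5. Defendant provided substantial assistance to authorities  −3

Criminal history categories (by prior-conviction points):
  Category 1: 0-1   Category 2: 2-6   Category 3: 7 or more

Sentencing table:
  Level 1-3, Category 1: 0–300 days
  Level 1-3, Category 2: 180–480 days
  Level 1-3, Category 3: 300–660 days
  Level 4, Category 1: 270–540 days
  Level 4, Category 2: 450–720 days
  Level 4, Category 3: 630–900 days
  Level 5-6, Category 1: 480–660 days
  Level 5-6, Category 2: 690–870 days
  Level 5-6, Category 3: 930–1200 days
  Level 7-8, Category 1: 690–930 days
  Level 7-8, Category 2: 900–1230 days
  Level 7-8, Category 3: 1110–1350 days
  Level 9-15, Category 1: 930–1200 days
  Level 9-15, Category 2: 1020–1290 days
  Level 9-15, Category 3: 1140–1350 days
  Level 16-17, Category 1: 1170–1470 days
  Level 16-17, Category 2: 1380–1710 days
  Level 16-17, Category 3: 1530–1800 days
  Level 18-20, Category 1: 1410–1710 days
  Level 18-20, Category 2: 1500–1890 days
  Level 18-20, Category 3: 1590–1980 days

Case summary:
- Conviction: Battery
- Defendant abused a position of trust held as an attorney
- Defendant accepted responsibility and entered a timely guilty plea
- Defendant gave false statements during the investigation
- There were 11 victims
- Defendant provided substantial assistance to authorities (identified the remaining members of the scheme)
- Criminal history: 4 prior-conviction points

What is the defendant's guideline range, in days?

Base offense level for battery: 16.
§1 applies (level before this adjustment is 16 ≥ 5, so +4): 16 + 4 = 20.
§2 applies: 20 − 3 = 17.
§3 applies: 17 + 2 = 19.
§4 applies (level before this adjustment is 19 ≥ 7, so +4): 19 + 4 = 23.
§5 applies: 23 − 3 = 20.
Final offense level: 20.
Criminal history: 4 prior points → Category 2 (2-6).
Level 20 falls in the 18-20 band.
Grid: Level 18-20 × Category 2 = 1500-1890 days.

1500-1890 days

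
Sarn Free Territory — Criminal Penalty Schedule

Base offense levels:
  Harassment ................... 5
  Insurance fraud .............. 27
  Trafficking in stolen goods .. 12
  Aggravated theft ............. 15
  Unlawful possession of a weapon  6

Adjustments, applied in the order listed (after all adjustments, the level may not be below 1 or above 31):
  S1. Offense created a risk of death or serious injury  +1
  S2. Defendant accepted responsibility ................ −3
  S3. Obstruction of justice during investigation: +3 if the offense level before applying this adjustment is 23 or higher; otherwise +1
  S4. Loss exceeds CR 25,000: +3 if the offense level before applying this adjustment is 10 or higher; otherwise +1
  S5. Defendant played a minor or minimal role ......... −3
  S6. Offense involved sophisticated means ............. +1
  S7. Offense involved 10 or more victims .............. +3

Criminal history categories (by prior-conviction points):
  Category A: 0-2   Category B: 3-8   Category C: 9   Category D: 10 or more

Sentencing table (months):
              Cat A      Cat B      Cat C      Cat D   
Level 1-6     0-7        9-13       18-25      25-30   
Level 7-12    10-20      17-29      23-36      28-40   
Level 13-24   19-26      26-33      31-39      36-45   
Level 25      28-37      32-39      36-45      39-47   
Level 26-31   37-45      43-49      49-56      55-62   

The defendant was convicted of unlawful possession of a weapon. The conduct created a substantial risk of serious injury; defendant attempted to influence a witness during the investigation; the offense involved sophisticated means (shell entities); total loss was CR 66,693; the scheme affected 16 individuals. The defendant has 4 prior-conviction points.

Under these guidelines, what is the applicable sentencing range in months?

Base offense level for unlawful possession of a weapon: 6.
S1 applies: 6 + 1 = 7.
S3 applies (level before this adjustment is 7 < 23, so +1): 7 + 1 = 8.
S4 applies (level before this adjustment is 8 < 10, so +1): 8 + 1 = 9.
S6 applies: 9 + 1 = 10.
S7 applies: 10 + 3 = 13.
Final offense level: 13.
Criminal history: 4 prior points → Category B (3-8).
Level 13 falls in the 13-24 band.
Grid: Level 13-24 × Category B = 26-33 months.

26-33 months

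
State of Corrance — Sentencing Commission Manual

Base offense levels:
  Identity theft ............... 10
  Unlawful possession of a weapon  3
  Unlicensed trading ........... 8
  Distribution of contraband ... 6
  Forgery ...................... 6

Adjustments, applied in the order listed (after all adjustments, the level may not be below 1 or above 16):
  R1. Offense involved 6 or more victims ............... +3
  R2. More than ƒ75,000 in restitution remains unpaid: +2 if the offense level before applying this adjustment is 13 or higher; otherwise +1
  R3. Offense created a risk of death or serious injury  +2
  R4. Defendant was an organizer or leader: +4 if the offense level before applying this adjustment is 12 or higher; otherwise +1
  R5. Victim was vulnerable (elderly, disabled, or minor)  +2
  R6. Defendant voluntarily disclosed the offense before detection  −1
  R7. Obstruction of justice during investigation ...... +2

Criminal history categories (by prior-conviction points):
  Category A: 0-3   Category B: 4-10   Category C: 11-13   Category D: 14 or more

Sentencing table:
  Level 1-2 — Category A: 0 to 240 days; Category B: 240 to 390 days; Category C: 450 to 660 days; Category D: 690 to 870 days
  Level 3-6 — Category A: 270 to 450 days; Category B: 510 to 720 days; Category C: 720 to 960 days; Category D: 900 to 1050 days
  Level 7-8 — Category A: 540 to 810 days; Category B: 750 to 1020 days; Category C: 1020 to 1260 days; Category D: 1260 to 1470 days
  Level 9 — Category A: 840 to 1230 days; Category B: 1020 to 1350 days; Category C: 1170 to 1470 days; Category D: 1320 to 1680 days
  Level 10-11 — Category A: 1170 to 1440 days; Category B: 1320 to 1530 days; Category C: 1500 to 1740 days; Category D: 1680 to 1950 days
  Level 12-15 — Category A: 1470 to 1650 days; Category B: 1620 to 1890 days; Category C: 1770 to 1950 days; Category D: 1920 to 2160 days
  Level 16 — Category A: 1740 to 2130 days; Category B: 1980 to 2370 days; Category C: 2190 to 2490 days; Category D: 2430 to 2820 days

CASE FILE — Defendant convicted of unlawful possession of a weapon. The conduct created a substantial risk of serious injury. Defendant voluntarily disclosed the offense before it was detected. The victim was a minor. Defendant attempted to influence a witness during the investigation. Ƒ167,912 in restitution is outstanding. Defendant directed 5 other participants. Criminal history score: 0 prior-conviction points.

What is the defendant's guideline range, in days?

1170-1440 days

Base offense level for unlawful possession of a weapon: 3.
R1 does not apply.
R2 applies (level before this adjustment is 3 < 13, so +1): 3 + 1 = 4.
R3 applies: 4 + 2 = 6.
R4 applies (level before this adjustment is 6 < 12, so +1): 6 + 1 = 7.
R5 applies: 7 + 2 = 9.
R6 applies: 9 − 1 = 8.
R7 applies: 8 + 2 = 10.
Final offense level: 10.
Criminal history: 0 prior points → Category A (0-3).
Level 10 falls in the 10-11 band.
Grid: Level 10-11 × Category A = 1170-1440 days.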